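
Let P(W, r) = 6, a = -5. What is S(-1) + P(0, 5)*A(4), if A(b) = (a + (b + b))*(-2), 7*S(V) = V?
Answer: -253/7 ≈ -36.143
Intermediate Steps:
S(V) = V/7
A(b) = 10 - 4*b (A(b) = (-5 + (b + b))*(-2) = (-5 + 2*b)*(-2) = 10 - 4*b)
S(-1) + P(0, 5)*A(4) = (⅐)*(-1) + 6*(10 - 4*4) = -⅐ + 6*(10 - 16) = -⅐ + 6*(-6) = -⅐ - 36 = -253/7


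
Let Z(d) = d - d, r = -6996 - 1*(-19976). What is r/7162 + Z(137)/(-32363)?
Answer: 6490/3581 ≈ 1.8123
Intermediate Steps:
r = 12980 (r = -6996 + 19976 = 12980)
Z(d) = 0
r/7162 + Z(137)/(-32363) = 12980/7162 + 0/(-32363) = 12980*(1/7162) + 0*(-1/32363) = 6490/3581 + 0 = 6490/3581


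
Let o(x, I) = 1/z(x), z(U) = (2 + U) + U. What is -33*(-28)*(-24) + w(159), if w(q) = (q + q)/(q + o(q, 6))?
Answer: -1128235296/50881 ≈ -22174.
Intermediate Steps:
z(U) = 2 + 2*U
o(x, I) = 1/(2 + 2*x)
w(q) = 2*q/(q + 1/(2*(1 + q))) (w(q) = (q + q)/(q + 1/(2*(1 + q))) = (2*q)/(q + 1/(2*(1 + q))) = 2*q/(q + 1/(2*(1 + q))))
-33*(-28)*(-24) + w(159) = -33*(-28)*(-24) + 4*159*(1 + 159)/(1 + 2*159*(1 + 159)) = 924*(-24) + 4*159*160/(1 + 2*159*160) = -22176 + 4*159*160/(1 + 50880) = -22176 + 4*159*160/50881 = -22176 + 4*159*(1/50881)*160 = -22176 + 101760/50881 = -1128235296/50881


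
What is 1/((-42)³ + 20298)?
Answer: -1/53790 ≈ -1.8591e-5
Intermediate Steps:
1/((-42)³ + 20298) = 1/(-74088 + 20298) = 1/(-53790) = -1/53790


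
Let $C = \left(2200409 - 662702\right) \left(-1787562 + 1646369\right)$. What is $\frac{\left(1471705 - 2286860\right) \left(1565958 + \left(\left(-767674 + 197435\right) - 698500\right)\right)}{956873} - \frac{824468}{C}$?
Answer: $- \frac{52602153321852983140631}{207750012069621723} \approx -2.532 \cdot 10^{5}$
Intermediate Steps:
$C = -217113464451$ ($C = 1537707 \left(-141193\right) = -217113464451$)
$\frac{\left(1471705 - 2286860\right) \left(1565958 + \left(\left(-767674 + 197435\right) - 698500\right)\right)}{956873} - \frac{824468}{C} = \frac{\left(1471705 - 2286860\right) \left(1565958 + \left(\left(-767674 + 197435\right) - 698500\right)\right)}{956873} - \frac{824468}{-217113464451} = - 815155 \left(1565958 - 1268739\right) \frac{1}{956873} - - \frac{824468}{217113464451} = - 815155 \left(1565958 - 1268739\right) \frac{1}{956873} + \frac{824468}{217113464451} = \left(-815155\right) 297219 \cdot \frac{1}{956873} + \frac{824468}{217113464451} = \left(-242279553945\right) \frac{1}{956873} + \frac{824468}{217113464451} = - \frac{242279553945}{956873} + \frac{824468}{217113464451} = - \frac{52602153321852983140631}{207750012069621723}$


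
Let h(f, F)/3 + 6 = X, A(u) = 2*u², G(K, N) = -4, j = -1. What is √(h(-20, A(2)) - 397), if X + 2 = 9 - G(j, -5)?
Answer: I*√382 ≈ 19.545*I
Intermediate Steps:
X = 11 (X = -2 + (9 - 1*(-4)) = -2 + (9 + 4) = -2 + 13 = 11)
h(f, F) = 15 (h(f, F) = -18 + 3*11 = -18 + 33 = 15)
√(h(-20, A(2)) - 397) = √(15 - 397) = √(-382) = I*√382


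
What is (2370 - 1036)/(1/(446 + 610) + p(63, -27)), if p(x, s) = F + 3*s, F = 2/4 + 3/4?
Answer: -1408704/84215 ≈ -16.727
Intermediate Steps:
F = 5/4 (F = 2*(1/4) + 3*(1/4) = 1/2 + 3/4 = 5/4 ≈ 1.2500)
p(x, s) = 5/4 + 3*s
(2370 - 1036)/(1/(446 + 610) + p(63, -27)) = (2370 - 1036)/(1/(446 + 610) + (5/4 + 3*(-27))) = 1334/(1/1056 + (5/4 - 81)) = 1334/(1/1056 - 319/4) = 1334/(-84215/1056) = 1334*(-1056/84215) = -1408704/84215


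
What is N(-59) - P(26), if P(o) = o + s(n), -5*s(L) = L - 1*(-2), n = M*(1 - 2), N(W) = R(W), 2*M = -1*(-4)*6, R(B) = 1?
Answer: -27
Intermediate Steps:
M = 12 (M = (-1*(-4)*6)/2 = (4*6)/2 = (1/2)*24 = 12)
N(W) = 1
n = -12 (n = 12*(1 - 2) = 12*(-1) = -12)
s(L) = -2/5 - L/5 (s(L) = -(L - 1*(-2))/5 = -(L + 2)/5 = -(2 + L)/5 = -2/5 - L/5)
P(o) = 2 + o (P(o) = o + (-2/5 - 1/5*(-12)) = o + (-2/5 + 12/5) = o + 2 = 2 + o)
N(-59) - P(26) = 1 - (2 + 26) = 1 - 1*28 = 1 - 28 = -27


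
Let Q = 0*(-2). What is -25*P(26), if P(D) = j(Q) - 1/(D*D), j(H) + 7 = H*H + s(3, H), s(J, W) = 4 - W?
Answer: 50725/676 ≈ 75.037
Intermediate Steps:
Q = 0
j(H) = -3 + H² - H (j(H) = -7 + (H*H + (4 - H)) = -7 + (H² + (4 - H)) = -7 + (4 + H² - H) = -3 + H² - H)
P(D) = -3 - 1/D² (P(D) = (-3 + 0² - 1*0) - 1/(D*D) = (-3 + 0 + 0) - 1/(D²) = -3 - 1/D²)
-25*P(26) = -25*(-3 - 1/26²) = -25*(-3 - 1*1/676) = -25*(-3 - 1/676) = -25*(-2029/676) = 50725/676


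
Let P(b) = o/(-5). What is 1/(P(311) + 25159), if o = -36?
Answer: 5/125831 ≈ 3.9736e-5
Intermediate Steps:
P(b) = 36/5 (P(b) = -36/(-5) = -36*(-1/5) = 36/5)
1/(P(311) + 25159) = 1/(36/5 + 25159) = 1/(125831/5) = 5/125831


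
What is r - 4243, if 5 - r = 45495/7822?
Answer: -33195131/7822 ≈ -4243.8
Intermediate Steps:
r = -6385/7822 (r = 5 - 45495/7822 = -6385/7822 ≈ -0.81629)
r - 4243 = -6385/7822 - 4243 = -33195131/7822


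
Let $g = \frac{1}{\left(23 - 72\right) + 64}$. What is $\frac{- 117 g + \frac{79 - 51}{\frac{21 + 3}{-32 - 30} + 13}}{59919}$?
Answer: $- \frac{10909}{117141645} \approx -9.3127 \cdot 10^{-5}$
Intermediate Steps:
$g = \frac{1}{15}$ ($g = \frac{1}{\left(23 - 72\right) + 64} = \frac{1}{-49 + 64} = \frac{1}{15} \approx 0.066667$)
$\frac{- 117 g + \frac{79 - 51}{\frac{21 + 3}{-32 - 30} + 13}}{59919} = \frac{\left(-117\right) \frac{1}{15} + \frac{79 - 51}{\frac{21 + 3}{-32 - 30} + 13}}{59919} = \left(- \frac{39}{5} + \frac{28}{\frac{24}{-62} + 13}\right) \frac{1}{59919} = \left(- \frac{39}{5} + \frac{28}{24 \left(- \frac{1}{62}\right) + 13}\right) \frac{1}{59919} = \left(- \frac{39}{5} + \frac{28}{- \frac{12}{31} + 13}\right) \frac{1}{59919} = \left(- \frac{39}{5} + \frac{28}{\frac{391}{31}}\right) \frac{1}{59919} = \left(- \frac{39}{5} + 28 \cdot \frac{31}{391}\right) \frac{1}{59919} = \left(- \frac{39}{5} + \frac{868}{391}\right) \frac{1}{59919} = \left(- \frac{10909}{1955}\right) \frac{1}{59919} = - \frac{10909}{117141645}$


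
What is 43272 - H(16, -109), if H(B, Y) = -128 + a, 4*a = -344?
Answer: 43486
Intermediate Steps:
a = -86 (a = (¼)*(-344) = -86)
H(B, Y) = -214 (H(B, Y) = -128 - 86 = -214)
43272 - H(16, -109) = 43272 - 1*(-214) = 43272 + 214 = 43486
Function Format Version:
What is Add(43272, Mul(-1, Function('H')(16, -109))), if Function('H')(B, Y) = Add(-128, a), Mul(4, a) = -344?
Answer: 43486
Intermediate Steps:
a = -86 (a = Mul(Rational(1, 4), -344) = -86)
Function('H')(B, Y) = -214 (Function('H')(B, Y) = Add(-128, -86) = -214)
Add(43272, Mul(-1, Function('H')(16, -109))) = Add(43272, Mul(-1, -214)) = Add(43272, 214) = 43486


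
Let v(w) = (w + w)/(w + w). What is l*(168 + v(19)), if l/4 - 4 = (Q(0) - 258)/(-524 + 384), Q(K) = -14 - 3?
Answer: 28223/7 ≈ 4031.9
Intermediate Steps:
Q(K) = -17
l = 167/7 (l = 16 + 4*((-17 - 258)/(-524 + 384)) = 16 + 4*(-275/(-140)) = 16 + 4*(-275*(-1/140)) = 16 + 4*(55/28) = 16 + 55/7 = 167/7 ≈ 23.857)
v(w) = 1 (v(w) = (2*w)/((2*w)) = (2*w)*(1/(2*w)) = 1)
l*(168 + v(19)) = 167*(168 + 1)/7 = (167/7)*169 = 28223/7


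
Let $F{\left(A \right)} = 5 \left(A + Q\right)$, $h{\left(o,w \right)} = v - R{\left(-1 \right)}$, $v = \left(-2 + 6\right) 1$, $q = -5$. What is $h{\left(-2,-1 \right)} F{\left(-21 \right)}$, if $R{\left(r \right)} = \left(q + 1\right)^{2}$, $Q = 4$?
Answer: $1020$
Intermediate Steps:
$R{\left(r \right)} = 16$ ($R{\left(r \right)} = \left(-5 + 1\right)^{2} = \left(-4\right)^{2} = 16$)
$v = 4$ ($v = 4 \cdot 1 = 4$)
$h{\left(o,w \right)} = -12$ ($h{\left(o,w \right)} = 4 - 16 = -12$)
$F{\left(A \right)} = 20 + 5 A$ ($F{\left(A \right)} = 5 \left(A + 4\right) = 5 \left(4 + A\right) = 20 + 5 A$)
$h{\left(-2,-1 \right)} F{\left(-21 \right)} = - 12 \left(20 + 5 \left(-21\right)\right) = - 12 \left(20 - 105\right) = \left(-12\right) \left(-85\right) = 1020$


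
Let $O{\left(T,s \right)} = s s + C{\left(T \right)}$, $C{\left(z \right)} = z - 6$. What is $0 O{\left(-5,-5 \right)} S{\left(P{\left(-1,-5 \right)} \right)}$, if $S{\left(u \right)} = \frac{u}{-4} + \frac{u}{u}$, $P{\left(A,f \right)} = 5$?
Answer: $0$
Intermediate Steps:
$C{\left(z \right)} = -6 + z$ ($C{\left(z \right)} = z - 6 = -6 + z$)
$O{\left(T,s \right)} = -6 + T + s^{2}$ ($O{\left(T,s \right)} = s s + \left(-6 + T\right) = s^{2} + \left(-6 + T\right) = -6 + T + s^{2}$)
$S{\left(u \right)} = 1 - \frac{u}{4}$ ($S{\left(u \right)} = u \left(- \frac{1}{4}\right) + 1 = - \frac{u}{4} + 1 = 1 - \frac{u}{4}$)
$0 O{\left(-5,-5 \right)} S{\left(P{\left(-1,-5 \right)} \right)} = 0 \left(-6 - 5 + \left(-5\right)^{2}\right) \left(1 - \frac{5}{4}\right) = 0 \left(-6 - 5 + 25\right) \left(1 - \frac{5}{4}\right) = 0 \cdot 14 \left(- \frac{1}{4}\right) = 0 \left(- \frac{1}{4}\right) = 0$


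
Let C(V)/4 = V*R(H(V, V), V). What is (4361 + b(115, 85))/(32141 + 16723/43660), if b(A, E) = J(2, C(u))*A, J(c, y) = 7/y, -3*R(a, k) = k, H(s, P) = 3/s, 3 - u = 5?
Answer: 735245315/5613171132 ≈ 0.13099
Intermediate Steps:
u = -2 (u = 3 - 1*5 = 3 - 5 = -2)
R(a, k) = -k/3
C(V) = -4*V²/3 (C(V) = 4*(V*(-V/3)) = 4*(-V²/3) = -4*V²/3)
b(A, E) = -21*A/16 (b(A, E) = (7/((-4/3*(-2)²)))*A = (7/((-4/3*4)))*A = (7/(-16/3))*A = (7*(-3/16))*A = -21*A/16)
(4361 + b(115, 85))/(32141 + 16723/43660) = (4361 - 21/16*115)/(32141 + 16723/43660) = (4361 - 2415/16)/(32141 + 16723*(1/43660)) = 67361/(16*(32141 + 16723/43660)) = 67361/(16*(1403292783/43660)) = (67361/16)*(43660/1403292783) = 735245315/5613171132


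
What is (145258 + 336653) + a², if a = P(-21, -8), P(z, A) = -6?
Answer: 481947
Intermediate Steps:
a = -6
(145258 + 336653) + a² = (145258 + 336653) + (-6)² = 481911 + 36 = 481947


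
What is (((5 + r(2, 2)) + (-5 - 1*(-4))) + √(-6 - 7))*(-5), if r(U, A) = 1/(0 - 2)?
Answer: -35/2 - 5*I*√13 ≈ -17.5 - 18.028*I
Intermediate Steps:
r(U, A) = -½ (r(U, A) = 1/(-2) = -½)
(((5 + r(2, 2)) + (-5 - 1*(-4))) + √(-6 - 7))*(-5) = (((5 - ½) + (-5 - 1*(-4))) + √(-6 - 7))*(-5) = ((9/2 + (-5 + 4)) + √(-13))*(-5) = ((9/2 - 1) + I*√13)*(-5) = (7/2 + I*√13)*(-5) = -35/2 - 5*I*√13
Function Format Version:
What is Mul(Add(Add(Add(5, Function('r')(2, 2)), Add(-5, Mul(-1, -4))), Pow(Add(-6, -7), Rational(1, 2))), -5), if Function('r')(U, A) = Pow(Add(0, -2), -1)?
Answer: Add(Rational(-35, 2), Mul(-5, I, Pow(13, Rational(1, 2)))) ≈ Add(-17.500, Mul(-18.028, I))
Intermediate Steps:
Function('r')(U, A) = Rational(-1, 2) (Function('r')(U, A) = Pow(-2, -1) = Rational(-1, 2))
Mul(Add(Add(Add(5, Function('r')(2, 2)), Add(-5, Mul(-1, -4))), Pow(Add(-6, -7), Rational(1, 2))), -5) = Mul(Add(Add(Add(5, Rational(-1, 2)), Add(-5, Mul(-1, -4))), Pow(Add(-6, -7), Rational(1, 2))), -5) = Mul(Add(Add(Rational(9, 2), Add(-5, 4)), Pow(-13, Rational(1, 2))), -5) = Mul(Add(Add(Rational(9, 2), -1), Mul(I, Pow(13, Rational(1, 2)))), -5) = Mul(Add(Rational(7, 2), Mul(I, Pow(13, Rational(1, 2)))), -5) = Add(Rational(-35, 2), Mul(-5, I, Pow(13, Rational(1, 2))))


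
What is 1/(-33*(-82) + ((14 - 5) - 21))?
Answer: 1/2694 ≈ 0.00037120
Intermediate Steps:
1/(-33*(-82) + ((14 - 5) - 21)) = 1/(2706 + (9 - 21)) = 1/(2706 - 12) = 1/2694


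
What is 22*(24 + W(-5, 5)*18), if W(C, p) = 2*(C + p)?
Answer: 528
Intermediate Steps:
W(C, p) = 2*C + 2*p
22*(24 + W(-5, 5)*18) = 22*(24 + (2*(-5) + 2*5)*18) = 22*(24 + (-10 + 10)*18) = 22*(24 + 0*18) = 22*(24 + 0) = 22*24 = 528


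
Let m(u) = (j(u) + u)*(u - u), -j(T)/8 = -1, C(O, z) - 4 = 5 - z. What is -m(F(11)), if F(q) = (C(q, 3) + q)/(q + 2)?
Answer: 0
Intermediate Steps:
C(O, z) = 9 - z (C(O, z) = 4 + (5 - z) = 9 - z)
F(q) = (6 + q)/(2 + q) (F(q) = ((9 - 1*3) + q)/(q + 2) = ((9 - 3) + q)/(2 + q) = (6 + q)/(2 + q))
j(T) = 8 (j(T) = -8*(-1) = 8)
m(u) = 0 (m(u) = (8 + u)*(u - u) = (8 + u)*0 = 0)
-m(F(11)) = -1*0 = 0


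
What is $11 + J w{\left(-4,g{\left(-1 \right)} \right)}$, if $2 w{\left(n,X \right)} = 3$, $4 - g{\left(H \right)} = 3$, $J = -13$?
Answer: $- \frac{17}{2} \approx -8.5$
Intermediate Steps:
$g{\left(H \right)} = 1$ ($g{\left(H \right)} = 4 - 3 = 1$)
$w{\left(n,X \right)} = \frac{3}{2}$ ($w{\left(n,X \right)} = \frac{1}{2} \cdot 3 = \frac{3}{2}$)
$11 + J w{\left(-4,g{\left(-1 \right)} \right)} = 11 - \frac{39}{2} = - \frac{17}{2}$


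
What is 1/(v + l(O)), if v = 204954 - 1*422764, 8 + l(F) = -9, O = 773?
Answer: -1/217827 ≈ -4.5908e-6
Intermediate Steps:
l(F) = -17 (l(F) = -8 - 9 = -17)
v = -217810 (v = 204954 - 422764 = -217810)
1/(v + l(O)) = 1/(-217810 - 17) = 1/(-217827) = -1/217827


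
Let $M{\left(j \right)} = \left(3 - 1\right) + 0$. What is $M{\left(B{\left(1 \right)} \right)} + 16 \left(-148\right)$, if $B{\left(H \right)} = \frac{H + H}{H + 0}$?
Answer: $-2366$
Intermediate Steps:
$B{\left(H \right)} = 2$ ($B{\left(H \right)} = \frac{2 H}{H} = 2$)
$M{\left(j \right)} = 2$ ($M{\left(j \right)} = 2 + 0 = 2$)
$M{\left(B{\left(1 \right)} \right)} + 16 \left(-148\right) = 2 + 16 \left(-148\right) = 2 - 2368 = -2366$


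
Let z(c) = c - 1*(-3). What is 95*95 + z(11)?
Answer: 9039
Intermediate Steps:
z(c) = 3 + c (z(c) = c + 3 = 3 + c)
95*95 + z(11) = 95*95 + (3 + 11) = 9025 + 14 = 9039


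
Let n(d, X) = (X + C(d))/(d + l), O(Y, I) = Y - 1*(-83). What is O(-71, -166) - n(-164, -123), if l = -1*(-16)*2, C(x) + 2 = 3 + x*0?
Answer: 731/66 ≈ 11.076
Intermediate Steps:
O(Y, I) = 83 + Y (O(Y, I) = Y + 83 = 83 + Y)
C(x) = 1 (C(x) = -2 + (3 + x*0) = -2 + (3 + 0) = -2 + 3 = 1)
l = 32 (l = 16*2 = 32)
n(d, X) = (1 + X)/(32 + d) (n(d, X) = (X + 1)/(d + 32) = (1 + X)/(32 + d))
O(-71, -166) - n(-164, -123) = (83 - 71) - (1 - 123)/(32 - 164) = 12 - (-122)/(-132) = 12 - (-1)*(-122)/132 = 12 - 1*61/66 = 12 - 61/66 = 731/66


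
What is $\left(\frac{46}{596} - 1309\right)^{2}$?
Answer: $\frac{152146023481}{88804} \approx 1.7133 \cdot 10^{6}$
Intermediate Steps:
$\left(\frac{46}{596} - 1309\right)^{2} = \left(46 \cdot \frac{1}{596} - 1309\right)^{2} = \left(\frac{23}{298} - 1309\right)^{2} = \left(- \frac{390059}{298}\right)^{2} = \frac{152146023481}{88804}$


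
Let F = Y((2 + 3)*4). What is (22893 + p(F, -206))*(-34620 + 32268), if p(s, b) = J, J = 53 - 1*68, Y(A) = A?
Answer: -53809056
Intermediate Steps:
F = 20 (F = (2 + 3)*4 = 5*4 = 20)
J = -15 (J = 53 - 68 = -15)
p(s, b) = -15
(22893 + p(F, -206))*(-34620 + 32268) = (22893 - 15)*(-34620 + 32268) = 22878*(-2352) = -53809056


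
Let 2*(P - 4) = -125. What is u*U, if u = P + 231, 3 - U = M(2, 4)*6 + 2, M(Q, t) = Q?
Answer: -3795/2 ≈ -1897.5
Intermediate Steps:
P = -117/2 (P = 4 + (½)*(-125) = 4 - 125/2 = -117/2 ≈ -58.500)
U = -11 (U = 3 - (2*6 + 2) = 3 - (12 + 2) = 3 - 1*14 = 3 - 14 = -11)
u = 345/2 (u = -117/2 + 231 = 345/2 ≈ 172.50)
u*U = (345/2)*(-11) = -3795/2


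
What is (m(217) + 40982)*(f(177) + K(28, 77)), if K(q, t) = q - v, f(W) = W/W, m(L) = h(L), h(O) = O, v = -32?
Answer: 2513139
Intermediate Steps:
m(L) = L
f(W) = 1
K(q, t) = 32 + q (K(q, t) = q - 1*(-32) = q + 32 = 32 + q)
(m(217) + 40982)*(f(177) + K(28, 77)) = (217 + 40982)*(1 + (32 + 28)) = 41199*(1 + 60) = 41199*61 = 2513139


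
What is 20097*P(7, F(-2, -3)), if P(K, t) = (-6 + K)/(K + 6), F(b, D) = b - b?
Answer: 20097/13 ≈ 1545.9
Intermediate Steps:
F(b, D) = 0
P(K, t) = (-6 + K)/(6 + K)
20097*P(7, F(-2, -3)) = 20097*((-6 + 7)/(6 + 7)) = 20097*(1/13) = 20097/13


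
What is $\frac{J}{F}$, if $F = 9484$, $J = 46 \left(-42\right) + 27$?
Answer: $- \frac{1905}{9484} \approx -0.20086$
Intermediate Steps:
$J = -1905$ ($J = -1932 + 27 = -1905$)
$\frac{J}{F} = - \frac{1905}{9484}$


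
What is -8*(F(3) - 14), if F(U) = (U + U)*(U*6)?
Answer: -752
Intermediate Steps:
F(U) = 12*U² (F(U) = (2*U)*(6*U) = 12*U²)
-8*(F(3) - 14) = -8*(12*3² - 14) = -8*(12*9 - 14) = -8*(108 - 14) = -8*94 = -752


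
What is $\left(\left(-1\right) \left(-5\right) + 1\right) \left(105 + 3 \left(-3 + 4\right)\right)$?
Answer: $648$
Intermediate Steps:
$\left(\left(-1\right) \left(-5\right) + 1\right) \left(105 + 3 \left(-3 + 4\right)\right) = \left(5 + 1\right) \left(105 + 3 \cdot 1\right) = 6 \left(105 + 3\right) = 6 \cdot 108 = 648$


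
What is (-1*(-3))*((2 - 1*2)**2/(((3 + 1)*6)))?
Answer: 0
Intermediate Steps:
(-1*(-3))*((2 - 1*2)**2/(((3 + 1)*6))) = 3*((2 - 2)**2/((4*6))) = 3*(0**2/24) = 3*(0*(1/24)) = 3*0 = 0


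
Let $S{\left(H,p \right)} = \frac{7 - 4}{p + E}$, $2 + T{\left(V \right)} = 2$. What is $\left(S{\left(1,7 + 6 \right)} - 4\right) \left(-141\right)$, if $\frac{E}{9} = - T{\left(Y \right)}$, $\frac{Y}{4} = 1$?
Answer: $\frac{6909}{13} \approx 531.46$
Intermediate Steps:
$Y = 4$ ($Y = 4 \cdot 1 = 4$)
$T{\left(V \right)} = 0$ ($T{\left(V \right)} = -2 + 2 = 0$)
$E = 0$ ($E = 9 \left(\left(-1\right) 0\right) = 9 \cdot 0 = 0$)
$S{\left(H,p \right)} = \frac{3}{p}$ ($S{\left(H,p \right)} = \frac{7 - 4}{p + 0} = \frac{3}{p}$)
$\left(S{\left(1,7 + 6 \right)} - 4\right) \left(-141\right) = \left(\frac{3}{7 + 6} - 4\right) \left(-141\right) = \left(\frac{3}{13} - 4\right) \left(-141\right) = \left(- \frac{49}{13}\right) \left(-141\right) = \frac{6909}{13}$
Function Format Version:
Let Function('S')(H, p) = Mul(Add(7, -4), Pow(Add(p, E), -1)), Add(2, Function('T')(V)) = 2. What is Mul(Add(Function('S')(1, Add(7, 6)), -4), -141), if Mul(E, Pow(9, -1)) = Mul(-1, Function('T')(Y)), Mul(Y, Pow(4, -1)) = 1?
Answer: Rational(6909, 13) ≈ 531.46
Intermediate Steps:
Y = 4 (Y = Mul(4, 1) = 4)
Function('T')(V) = 0 (Function('T')(V) = Add(-2, 2) = 0)
E = 0 (E = Mul(9, Mul(-1, 0)) = Mul(9, 0) = 0)
Function('S')(H, p) = Mul(3, Pow(p, -1)) (Function('S')(H, p) = Mul(Add(7, -4), Pow(Add(p, 0), -1)) = Mul(3, Pow(p, -1)))
Mul(Add(Function('S')(1, Add(7, 6)), -4), -141) = Mul(Add(Mul(3, Pow(Add(7, 6), -1)), -4), -141) = Mul(Add(Mul(3, Pow(13, -1)), -4), -141) = Mul(Add(Mul(3, Rational(1, 13)), -4), -141) = Mul(Add(Rational(3, 13), -4), -141) = Mul(Rational(-49, 13), -141) = Rational(6909, 13)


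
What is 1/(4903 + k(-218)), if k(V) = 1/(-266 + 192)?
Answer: 74/362821 ≈ 0.00020396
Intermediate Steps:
k(V) = -1/74 (k(V) = 1/(-74) = -1/74)
1/(4903 + k(-218)) = 1/(4903 - 1/74) = 1/(362821/74) = 74/362821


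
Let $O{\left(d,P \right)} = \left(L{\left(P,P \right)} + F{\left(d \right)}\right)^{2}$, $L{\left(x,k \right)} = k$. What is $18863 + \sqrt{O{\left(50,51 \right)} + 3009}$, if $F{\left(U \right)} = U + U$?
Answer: $18863 + \sqrt{25810} \approx 19024.0$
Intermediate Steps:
$F{\left(U \right)} = 2 U$
$O{\left(d,P \right)} = \left(P + 2 d\right)^{2}$
$18863 + \sqrt{O{\left(50,51 \right)} + 3009} = 18863 + \sqrt{\left(51 + 2 \cdot 50\right)^{2} + 3009} = 18863 + \sqrt{\left(51 + 100\right)^{2} + 3009} = 18863 + \sqrt{151^{2} + 3009} = 18863 + \sqrt{22801 + 3009} = 18863 + \sqrt{25810}$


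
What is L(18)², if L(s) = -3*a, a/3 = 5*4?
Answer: 32400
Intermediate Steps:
a = 60 (a = 3*(5*4) = 3*20 = 60)
L(s) = -180 (L(s) = -3*60 = -180)
L(18)² = (-180)² = 32400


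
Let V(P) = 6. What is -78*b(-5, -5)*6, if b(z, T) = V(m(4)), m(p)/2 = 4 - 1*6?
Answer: -2808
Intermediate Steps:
m(p) = -4 (m(p) = 2*(4 - 1*6) = 2*(4 - 6) = 2*(-2) = -4)
b(z, T) = 6
-78*b(-5, -5)*6 = -78*6*6 = -2808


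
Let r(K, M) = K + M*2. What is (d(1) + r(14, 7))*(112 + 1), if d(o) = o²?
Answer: 3277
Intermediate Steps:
r(K, M) = K + 2*M
(d(1) + r(14, 7))*(112 + 1) = (1² + (14 + 2*7))*(112 + 1) = (1 + (14 + 14))*113 = (1 + 28)*113 = 29*113 = 3277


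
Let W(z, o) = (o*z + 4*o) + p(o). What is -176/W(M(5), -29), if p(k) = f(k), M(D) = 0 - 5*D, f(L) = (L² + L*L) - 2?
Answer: -176/2289 ≈ -0.076890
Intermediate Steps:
f(L) = -2 + 2*L² (f(L) = (L² + L²) - 2 = 2*L² - 2 = -2 + 2*L²)
M(D) = -5*D
p(k) = -2 + 2*k²
W(z, o) = -2 + 2*o² + 4*o + o*z (W(z, o) = (o*z + 4*o) + (-2 + 2*o²) = (4*o + o*z) + (-2 + 2*o²) = -2 + 2*o² + 4*o + o*z)
-176/W(M(5), -29) = -176/(-2 + 2*(-29)² + 4*(-29) - (-145)*5) = -176/(-2 + 2*841 - 116 - 29*(-25)) = -176/(-2 + 1682 - 116 + 725) = -176/2289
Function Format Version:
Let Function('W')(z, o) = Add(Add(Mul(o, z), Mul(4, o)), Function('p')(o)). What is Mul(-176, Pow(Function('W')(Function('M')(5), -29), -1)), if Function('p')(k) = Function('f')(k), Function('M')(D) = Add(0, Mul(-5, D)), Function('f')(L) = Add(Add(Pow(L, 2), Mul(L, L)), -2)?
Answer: Rational(-176, 2289) ≈ -0.076890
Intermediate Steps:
Function('f')(L) = Add(-2, Mul(2, Pow(L, 2))) (Function('f')(L) = Add(Add(Pow(L, 2), Pow(L, 2)), -2) = Add(Mul(2, Pow(L, 2)), -2) = Add(-2, Mul(2, Pow(L, 2))))
Function('M')(D) = Mul(-5, D)
Function('p')(k) = Add(-2, Mul(2, Pow(k, 2)))
Function('W')(z, o) = Add(-2, Mul(2, Pow(o, 2)), Mul(4, o), Mul(o, z)) (Function('W')(z, o) = Add(Add(Mul(o, z), Mul(4, o)), Add(-2, Mul(2, Pow(o, 2)))) = Add(Add(Mul(4, o), Mul(o, z)), Add(-2, Mul(2, Pow(o, 2)))) = Add(-2, Mul(2, Pow(o, 2)), Mul(4, o), Mul(o, z)))
Mul(-176, Pow(Function('W')(Function('M')(5), -29), -1)) = Mul(-176, Pow(Add(-2, Mul(2, Pow(-29, 2)), Mul(4, -29), Mul(-29, Mul(-5, 5))), -1)) = Mul(-176, Pow(Add(-2, Mul(2, 841), -116, Mul(-29, -25)), -1)) = Mul(-176, Pow(Add(-2, 1682, -116, 725), -1)) = Mul(-176, Pow(2289, -1)) = Mul(-176, Rational(1, 2289)) = Rational(-176, 2289)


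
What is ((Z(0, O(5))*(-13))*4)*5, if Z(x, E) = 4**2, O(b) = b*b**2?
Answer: -4160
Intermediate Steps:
O(b) = b**3
Z(x, E) = 16
((Z(0, O(5))*(-13))*4)*5 = ((16*(-13))*4)*5 = -208*4*5 = -832*5 = -4160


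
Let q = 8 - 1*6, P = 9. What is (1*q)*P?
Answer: 18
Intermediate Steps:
q = 2 (q = 8 - 6 = 2)
(1*q)*P = (1*2)*9 = 2*9 = 18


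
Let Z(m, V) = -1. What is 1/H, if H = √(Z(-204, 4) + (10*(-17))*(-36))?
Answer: √6119/6119 ≈ 0.012784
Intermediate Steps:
H = √6119 (H = √(-1 + (10*(-17))*(-36)) = √(-1 - 170*(-36)) = √(-1 + 6120) = √6119 ≈ 78.224)
1/H = 1/(√6119) = √6119/6119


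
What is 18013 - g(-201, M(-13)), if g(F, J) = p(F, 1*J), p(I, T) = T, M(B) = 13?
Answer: 18000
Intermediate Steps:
g(F, J) = J (g(F, J) = 1*J = J)
18013 - g(-201, M(-13)) = 18013 - 1*13 = 18013 - 13 = 18000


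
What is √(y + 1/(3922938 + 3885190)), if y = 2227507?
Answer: √2121939278100987794/976016 ≈ 1492.5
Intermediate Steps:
√(y + 1/(3922938 + 3885190)) = √(2227507 + 1/(3922938 + 3885190)) = √(2227507 + 1/7808128) = √(17392659776897/7808128) = √2121939278100987794/976016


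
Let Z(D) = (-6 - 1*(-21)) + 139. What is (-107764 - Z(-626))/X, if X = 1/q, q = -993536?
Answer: 107220418048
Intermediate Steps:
Z(D) = 154 (Z(D) = (-6 + 21) + 139 = 15 + 139 = 154)
X = -1/993536 (X = 1/(-993536) = -1/993536 ≈ -1.0065e-6)
(-107764 - Z(-626))/X = (-107764 - 1*154)/(-1/993536) = (-107764 - 154)*(-993536) = -107918*(-993536) = 107220418048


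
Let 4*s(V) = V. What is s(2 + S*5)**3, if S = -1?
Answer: -27/64 ≈ -0.42188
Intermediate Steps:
s(V) = V/4
s(2 + S*5)**3 = ((2 - 1*5)/4)**3 = ((2 - 5)/4)**3 = ((1/4)*(-3))**3 = (-3/4)**3 = -27/64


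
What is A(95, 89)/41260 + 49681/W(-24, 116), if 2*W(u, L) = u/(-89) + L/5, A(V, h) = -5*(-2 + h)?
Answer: 91217566513/21545972 ≈ 4233.6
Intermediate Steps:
A(V, h) = 10 - 5*h
W(u, L) = -u/178 + L/10 (W(u, L) = (u/(-89) + L/5)/2 = (u*(-1/89) + L*(⅕))/2 = (-u/89 + L/5)/2 = -u/178 + L/10)
A(95, 89)/41260 + 49681/W(-24, 116) = (10 - 5*89)/41260 + 49681/(-1/178*(-24) + (⅒)*116) = (10 - 445)*(1/41260) + 49681/(12/89 + 58/5) = -435*1/41260 + 49681/(5222/445) = -87/8252 + 49681*(445/5222) = -87/8252 + 22108045/5222 = 91217566513/21545972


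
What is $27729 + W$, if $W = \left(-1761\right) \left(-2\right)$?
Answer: $31251$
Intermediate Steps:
$W = 3522$
$27729 + W = 27729 + 3522 = 31251$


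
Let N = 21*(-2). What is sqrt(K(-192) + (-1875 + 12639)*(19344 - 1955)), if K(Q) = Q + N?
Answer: 9*sqrt(2310802) ≈ 13681.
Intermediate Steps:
N = -42
K(Q) = -42 + Q (K(Q) = Q - 42 = -42 + Q)
sqrt(K(-192) + (-1875 + 12639)*(19344 - 1955)) = sqrt((-42 - 192) + (-1875 + 12639)*(19344 - 1955)) = sqrt(-234 + 10764*17389) = sqrt(-234 + 187175196) = sqrt(187174962) = 9*sqrt(2310802)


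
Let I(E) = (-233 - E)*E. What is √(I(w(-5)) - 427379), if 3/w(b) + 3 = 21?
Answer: I*√15387043/6 ≈ 653.77*I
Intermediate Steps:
w(b) = ⅙ (w(b) = 3/(-3 + 21) = 3/18 = 3*(1/18) = ⅙)
I(E) = E*(-233 - E)
√(I(w(-5)) - 427379) = √(-1*⅙*(233 + ⅙) - 427379) = √(-1*⅙*1399/6 - 427379) = √(-1399/36 - 427379) = √(-15387043/36) = I*√15387043/6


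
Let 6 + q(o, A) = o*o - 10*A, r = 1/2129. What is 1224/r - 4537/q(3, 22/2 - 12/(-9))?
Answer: 940742067/361 ≈ 2.6059e+6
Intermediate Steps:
r = 1/2129 ≈ 0.00046970
q(o, A) = -6 + o² - 10*A (q(o, A) = -6 + (o*o - 10*A) = -6 + (o² - 10*A) = -6 + o² - 10*A)
1224/r - 4537/q(3, 22/2 - 12/(-9)) = 1224/(1/2129) - 4537/(-6 + 3² - 10*(22/2 - 12/(-9))) = 1224*2129 - 4537/(-6 + 9 - 10*(22*(½) - 12*(-⅑))) = 2605896 - 4537/(-6 + 9 - 10*(11 + 4/3)) = 2605896 - 4537/(-6 + 9 - 10*37/3) = 2605896 - 4537/(-6 + 9 - 370/3) = 2605896 - 4537/(-361/3) = 2605896 - 4537*(-3/361) = 2605896 + 13611/361 = 940742067/361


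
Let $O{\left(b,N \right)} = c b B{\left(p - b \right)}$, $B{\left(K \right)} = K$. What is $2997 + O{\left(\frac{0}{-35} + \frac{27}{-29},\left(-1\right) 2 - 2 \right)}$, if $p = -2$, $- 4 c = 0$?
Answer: $2997$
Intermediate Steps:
$c = 0$ ($c = \left(- \frac{1}{4}\right) 0 = 0$)
$O{\left(b,N \right)} = 0$ ($O{\left(b,N \right)} = 0 b \left(-2 - b\right) = 0 \left(-2 - b\right) = 0$)
$2997 + O{\left(\frac{0}{-35} + \frac{27}{-29},\left(-1\right) 2 - 2 \right)} = 2997 + 0 = 2997$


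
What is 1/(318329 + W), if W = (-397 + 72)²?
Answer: 1/423954 ≈ 2.3587e-6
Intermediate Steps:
W = 105625 (W = (-325)² = 105625)
1/(318329 + W) = 1/(318329 + 105625) = 1/423954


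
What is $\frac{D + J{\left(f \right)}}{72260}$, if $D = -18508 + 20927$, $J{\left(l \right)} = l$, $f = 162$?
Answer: $\frac{2581}{72260} \approx 0.035718$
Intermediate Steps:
$D = 2419$
$\frac{D + J{\left(f \right)}}{72260} = \frac{2419 + 162}{72260} = 2581 \cdot \frac{1}{72260} = \frac{2581}{72260}$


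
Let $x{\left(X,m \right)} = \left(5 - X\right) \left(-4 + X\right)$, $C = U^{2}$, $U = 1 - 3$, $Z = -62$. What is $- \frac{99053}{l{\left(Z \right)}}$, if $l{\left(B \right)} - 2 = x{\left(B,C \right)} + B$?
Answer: $\frac{99053}{4482} \approx 22.1$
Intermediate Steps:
$U = -2$ ($U = 1 - 3 = -2$)
$C = 4$ ($C = \left(-2\right)^{2} = 4$)
$x{\left(X,m \right)} = \left(-4 + X\right) \left(5 - X\right)$
$l{\left(B \right)} = -18 - B^{2} + 10 B$ ($l{\left(B \right)} = 2 - \left(20 + B^{2} - 10 B\right) = -18 - B^{2} + 10 B$)
$- \frac{99053}{l{\left(Z \right)}} = - \frac{99053}{-18 - \left(-62\right)^{2} + 10 \left(-62\right)} = - \frac{99053}{-18 - 3844 - 620} = - \frac{99053}{-4482} = \left(-99053\right) \left(- \frac{1}{4482}\right) = \frac{99053}{4482}$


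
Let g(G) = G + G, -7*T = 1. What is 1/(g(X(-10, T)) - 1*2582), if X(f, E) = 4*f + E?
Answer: -7/18636 ≈ -0.00037562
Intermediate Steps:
T = -⅐ (T = -⅐*1 = -⅐ ≈ -0.14286)
X(f, E) = E + 4*f
g(G) = 2*G
1/(g(X(-10, T)) - 1*2582) = 1/(2*(-⅐ + 4*(-10)) - 1*2582) = 1/(2*(-⅐ - 40) - 2582) = 1/(2*(-281/7) - 2582) = 1/(-562/7 - 2582) = 1/(-18636/7) = -7/18636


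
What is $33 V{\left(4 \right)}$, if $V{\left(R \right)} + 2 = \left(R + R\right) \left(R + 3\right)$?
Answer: $1782$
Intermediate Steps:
$V{\left(R \right)} = -2 + 2 R \left(3 + R\right)$ ($V{\left(R \right)} = -2 + \left(R + R\right) \left(R + 3\right) = -2 + 2 R \left(3 + R\right)$)
$33 V{\left(4 \right)} = 33 \left(-2 + 2 \cdot 4^{2} + 6 \cdot 4\right) = 33 \left(-2 + 2 \cdot 16 + 24\right) = 33 \left(-2 + 32 + 24\right) = 33 \cdot 54 = 1782$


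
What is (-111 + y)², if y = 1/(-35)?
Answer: 15100996/1225 ≈ 12327.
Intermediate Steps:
y = -1/35 ≈ -0.028571
(-111 + y)² = (-111 - 1/35)² = (-3886/35)² = 15100996/1225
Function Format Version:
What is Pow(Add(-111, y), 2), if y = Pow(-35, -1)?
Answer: Rational(15100996, 1225) ≈ 12327.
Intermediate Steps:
y = Rational(-1, 35) ≈ -0.028571
Pow(Add(-111, y), 2) = Pow(Add(-111, Rational(-1, 35)), 2) = Pow(Rational(-3886, 35), 2) = Rational(15100996, 1225)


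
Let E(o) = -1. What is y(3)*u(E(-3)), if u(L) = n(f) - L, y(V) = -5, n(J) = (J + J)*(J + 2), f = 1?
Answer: -35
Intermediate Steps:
n(J) = 2*J*(2 + J) (n(J) = (2*J)*(2 + J) = 2*J*(2 + J))
u(L) = 6 - L (u(L) = 2*1*(2 + 1) - L = 2*1*3 - L = 6 - L)
y(3)*u(E(-3)) = -5*(6 - 1*(-1)) = -5*(6 + 1) = -5*7 = -35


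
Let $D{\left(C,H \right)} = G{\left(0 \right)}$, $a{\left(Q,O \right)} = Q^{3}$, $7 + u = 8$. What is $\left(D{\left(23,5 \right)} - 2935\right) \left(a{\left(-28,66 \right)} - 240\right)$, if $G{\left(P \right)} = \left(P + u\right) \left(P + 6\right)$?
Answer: $65000368$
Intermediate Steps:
$u = 1$ ($u = -7 + 8 = 1$)
$G{\left(P \right)} = \left(1 + P\right) \left(6 + P\right)$ ($G{\left(P \right)} = \left(P + 1\right) \left(P + 6\right) = \left(1 + P\right) \left(6 + P\right)$)
$D{\left(C,H \right)} = 6$ ($D{\left(C,H \right)} = 6 + 0^{2} + 7 \cdot 0 = 6 + 0 + 0 = 6$)
$\left(D{\left(23,5 \right)} - 2935\right) \left(a{\left(-28,66 \right)} - 240\right) = \left(6 - 2935\right) \left(\left(-28\right)^{3} - 240\right) = - 2929 \left(-21952 - 240\right) = \left(-2929\right) \left(-22192\right) = 65000368$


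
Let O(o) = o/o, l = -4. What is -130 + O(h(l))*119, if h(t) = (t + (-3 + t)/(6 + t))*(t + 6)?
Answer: -11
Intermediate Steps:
h(t) = (6 + t)*(t + (-3 + t)/(6 + t)) (h(t) = (t + (-3 + t)/(6 + t))*(6 + t) = (6 + t)*(t + (-3 + t)/(6 + t)))
O(o) = 1
-130 + O(h(l))*119 = -130 + 1*119 = -130 + 119 = -11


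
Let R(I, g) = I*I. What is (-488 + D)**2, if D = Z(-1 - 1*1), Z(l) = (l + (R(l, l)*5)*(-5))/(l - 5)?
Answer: 10982596/49 ≈ 2.2413e+5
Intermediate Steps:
R(I, g) = I**2
Z(l) = (l - 25*l**2)/(-5 + l) (Z(l) = (l + (l**2*5)*(-5))/(l - 5) = (l + (5*l**2)*(-5))/(-5 + l) = (l - 25*l**2)/(-5 + l))
D = 102/7 (D = (-1 - 1*1)*(1 - 25*(-1 - 1*1))/(-5 + (-1 - 1*1)) = (-1 - 1)*(1 - 25*(-1 - 1))/(-5 + (-1 - 1)) = -2*(1 - 25*(-2))/(-5 - 2) = -2*(1 + 50)/(-7) = -2*(-1/7)*51 = 102/7 ≈ 14.571)
(-488 + D)**2 = (-488 + 102/7)**2 = (-3314/7)**2 = 10982596/49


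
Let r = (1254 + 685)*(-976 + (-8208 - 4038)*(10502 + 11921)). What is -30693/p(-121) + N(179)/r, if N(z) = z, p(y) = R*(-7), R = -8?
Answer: -1167289632970553/2129743571704 ≈ -548.09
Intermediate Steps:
p(y) = 56 (p(y) = -8*(-7) = 56)
r = -532435892926 (r = 1939*(-976 - 12246*22423) = 1939*(-976 - 274592058) = 1939*(-274593034) = -532435892926)
-30693/p(-121) + N(179)/r = -30693/56 + 179/(-532435892926) = -30693*1/56 + 179*(-1/532435892926) = -30693/56 - 179/532435892926 = -1167289632970553/2129743571704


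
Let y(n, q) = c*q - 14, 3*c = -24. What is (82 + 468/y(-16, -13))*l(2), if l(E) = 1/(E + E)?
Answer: 109/5 ≈ 21.800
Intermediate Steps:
c = -8 (c = (1/3)*(-24) = -8)
y(n, q) = -14 - 8*q (y(n, q) = -8*q - 14 = -14 - 8*q)
l(E) = 1/(2*E)
(82 + 468/y(-16, -13))*l(2) = (82 + 468/(-14 - 8*(-13)))*((1/2)/2) = (82 + 468/(-14 + 104))*((1/2)*(1/2)) = (82 + 468/90)*(1/4) = (82 + 468*(1/90))*(1/4) = (82 + 26/5)*(1/4) = (436/5)*(1/4) = 109/5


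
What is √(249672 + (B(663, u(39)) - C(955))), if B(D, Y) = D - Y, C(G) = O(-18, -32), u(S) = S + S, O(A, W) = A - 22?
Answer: √250297 ≈ 500.30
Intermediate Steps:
O(A, W) = -22 + A
u(S) = 2*S
C(G) = -40 (C(G) = -22 - 18 = -40)
√(249672 + (B(663, u(39)) - C(955))) = √(249672 + ((663 - 2*39) - 1*(-40))) = √(249672 + ((663 - 1*78) + 40)) = √(249672 + ((663 - 78) + 40)) = √(249672 + (585 + 40)) = √(249672 + 625) = √250297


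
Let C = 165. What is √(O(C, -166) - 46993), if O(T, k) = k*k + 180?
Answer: 7*I*√393 ≈ 138.77*I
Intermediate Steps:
O(T, k) = 180 + k² (O(T, k) = k² + 180 = 180 + k²)
√(O(C, -166) - 46993) = √((180 + (-166)²) - 46993) = √((180 + 27556) - 46993) = √(27736 - 46993) = √(-19257) = 7*I*√393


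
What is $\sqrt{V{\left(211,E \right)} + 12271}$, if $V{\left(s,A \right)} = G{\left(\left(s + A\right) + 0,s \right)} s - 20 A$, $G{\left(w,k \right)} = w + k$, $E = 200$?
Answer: $11 \sqrt{1153} \approx 373.51$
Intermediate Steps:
$G{\left(w,k \right)} = k + w$
$V{\left(s,A \right)} = - 20 A + s \left(A + 2 s\right)$ ($V{\left(s,A \right)} = \left(s + \left(\left(s + A\right) + 0\right)\right) s - 20 A = \left(s + \left(\left(A + s\right) + 0\right)\right) s - 20 A = \left(s + \left(A + s\right)\right) s - 20 A = \left(A + 2 s\right) s - 20 A = s \left(A + 2 s\right) - 20 A = - 20 A + s \left(A + 2 s\right)$)
$\sqrt{V{\left(211,E \right)} + 12271} = \sqrt{\left(\left(-20\right) 200 + 211 \left(200 + 2 \cdot 211\right)\right) + 12271} = \sqrt{\left(-4000 + 211 \left(200 + 422\right)\right) + 12271} = \sqrt{\left(-4000 + 211 \cdot 622\right) + 12271} = \sqrt{\left(-4000 + 131242\right) + 12271} = \sqrt{127242 + 12271} = \sqrt{139513} = 11 \sqrt{1153}$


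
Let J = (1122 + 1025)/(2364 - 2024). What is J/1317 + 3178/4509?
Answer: 477575221/673013340 ≈ 0.70961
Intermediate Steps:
J = 2147/340 ≈ 6.3147
J/1317 + 3178/4509 = (2147/340)/1317 + 3178/4509 = (2147/340)*(1/1317) + 3178*(1/4509) = 2147/447780 + 3178/4509 = 477575221/673013340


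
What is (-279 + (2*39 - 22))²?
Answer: 49729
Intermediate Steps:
(-279 + (2*39 - 22))² = (-279 + (78 - 22))² = (-279 + 56)² = (-223)² = 49729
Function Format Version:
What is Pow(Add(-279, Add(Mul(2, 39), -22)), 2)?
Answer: 49729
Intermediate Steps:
Pow(Add(-279, Add(Mul(2, 39), -22)), 2) = Pow(Add(-279, Add(78, -22)), 2) = Pow(Add(-279, 56), 2) = Pow(-223, 2) = 49729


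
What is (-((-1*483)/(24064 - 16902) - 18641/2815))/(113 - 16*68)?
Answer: -134866487/19657004250 ≈ -0.0068610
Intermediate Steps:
(-((-1*483)/(24064 - 16902) - 18641/2815))/(113 - 16*68) = (-(-483/7162 - 18641*1/2815))/(113 - 1088) = -(-483*1/7162 - 18641/2815)/(-975) = -(-483/7162 - 18641/2815)*(-1/975) = -1*(-134866487/20161030)*(-1/975) = (134866487/20161030)*(-1/975) = -134866487/19657004250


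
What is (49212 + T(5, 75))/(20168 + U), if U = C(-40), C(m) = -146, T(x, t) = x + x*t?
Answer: 24796/10011 ≈ 2.4769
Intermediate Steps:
T(x, t) = x + t*x
U = -146
(49212 + T(5, 75))/(20168 + U) = (49212 + 5*(1 + 75))/(20168 - 146) = (49212 + 5*76)/20022 = (49212 + 380)*(1/20022) = 49592*(1/20022) = 24796/10011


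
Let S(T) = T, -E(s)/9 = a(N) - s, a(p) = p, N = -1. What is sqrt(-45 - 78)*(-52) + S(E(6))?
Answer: 63 - 52*I*sqrt(123) ≈ 63.0 - 576.71*I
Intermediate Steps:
E(s) = 9 + 9*s (E(s) = -9*(-1 - s) = 9 + 9*s)
sqrt(-45 - 78)*(-52) + S(E(6)) = sqrt(-45 - 78)*(-52) + (9 + 9*6) = sqrt(-123)*(-52) + (9 + 54) = (I*sqrt(123))*(-52) + 63 = -52*I*sqrt(123) + 63 = 63 - 52*I*sqrt(123)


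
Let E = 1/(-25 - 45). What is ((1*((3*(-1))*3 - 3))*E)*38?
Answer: 228/35 ≈ 6.5143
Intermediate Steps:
E = -1/70 (E = 1/(-70) = -1/70 ≈ -0.014286)
((1*((3*(-1))*3 - 3))*E)*38 = ((1*((3*(-1))*3 - 3))*(-1/70))*38 = ((1*(-3*3 - 3))*(-1/70))*38 = ((1*(-9 - 3))*(-1/70))*38 = ((1*(-12))*(-1/70))*38 = -12*(-1/70)*38 = (6/35)*38 = 228/35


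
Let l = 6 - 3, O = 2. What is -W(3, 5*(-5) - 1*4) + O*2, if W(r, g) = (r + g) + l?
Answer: 27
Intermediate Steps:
l = 3
W(r, g) = 3 + g + r (W(r, g) = (r + g) + 3 = (g + r) + 3 = 3 + g + r)
-W(3, 5*(-5) - 1*4) + O*2 = -(3 + (5*(-5) - 1*4) + 3) + 2*2 = -(3 + (-25 - 4) + 3) + 4 = -(3 - 29 + 3) + 4 = -1*(-23) + 4 = 23 + 4 = 27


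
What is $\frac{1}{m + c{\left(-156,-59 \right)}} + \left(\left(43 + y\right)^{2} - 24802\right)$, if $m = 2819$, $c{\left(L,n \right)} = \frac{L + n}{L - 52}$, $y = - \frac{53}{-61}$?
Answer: $- \frac{49932844261854}{2182615807} \approx -22878.0$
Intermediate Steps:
$y = \frac{53}{61}$ ($y = \left(-53\right) \left(- \frac{1}{61}\right) = \frac{53}{61} \approx 0.86885$)
$c{\left(L,n \right)} = \frac{L + n}{-52 + L}$
$\frac{1}{m + c{\left(-156,-59 \right)}} + \left(\left(43 + y\right)^{2} - 24802\right) = \frac{1}{2819 + \frac{-156 - 59}{-52 - 156}} - \left(24802 - \left(43 + \frac{53}{61}\right)^{2}\right) = \frac{1}{2819 + \frac{1}{-208} \left(-215\right)} - \left(24802 - \left(\frac{2676}{61}\right)^{2}\right) = \frac{1}{2819 - - \frac{215}{208}} + \left(\frac{7160976}{3721} - 24802\right) = \frac{1}{2819 + \frac{215}{208}} - \frac{85127266}{3721} = \frac{1}{\frac{586567}{208}} - \frac{85127266}{3721} = \frac{208}{586567} - \frac{85127266}{3721} = - \frac{49932844261854}{2182615807}$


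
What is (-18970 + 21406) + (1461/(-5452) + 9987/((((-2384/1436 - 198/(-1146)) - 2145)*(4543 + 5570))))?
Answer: 3294353399645271281/1352510862508924 ≈ 2435.7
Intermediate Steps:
(-18970 + 21406) + (1461/(-5452) + 9987/((((-2384/1436 - 198/(-1146)) - 2145)*(4543 + 5570)))) = 2436 + (1461*(-1/5452) + 9987/((((-2384*1/1436 - 198*(-1/1146)) - 2145)*10113))) = 2436 + (-1461/5452 + 9987/((((-596/359 + 33/191) - 2145)*10113))) = 2436 + (-1461/5452 + 9987/(((-101989/68569 - 2145)*10113))) = 2436 + (-1461/5452 + 9987/((-147182494/68569*10113))) = 2436 + (-1461/5452 + 9987/(-1488456561822/68569)) = 2436 + (-1461/5452 + 9987*(-68569/1488456561822)) = 2436 + (-1461/5452 - 228266201/496152187274) = 2436 - 363061426467583/1352510862508924 = 3294353399645271281/1352510862508924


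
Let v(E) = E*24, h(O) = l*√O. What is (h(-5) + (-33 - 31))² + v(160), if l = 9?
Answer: 7531 - 1152*I*√5 ≈ 7531.0 - 2575.9*I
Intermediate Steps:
h(O) = 9*√O
v(E) = 24*E
(h(-5) + (-33 - 31))² + v(160) = (9*√(-5) + (-33 - 31))² + 24*160 = (9*(I*√5) - 64)² + 3840 = (9*I*√5 - 64)² + 3840 = (-64 + 9*I*√5)² + 3840 = 3840 + (-64 + 9*I*√5)²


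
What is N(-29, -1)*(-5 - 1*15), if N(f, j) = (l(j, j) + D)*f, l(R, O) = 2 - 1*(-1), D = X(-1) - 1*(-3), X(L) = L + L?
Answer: 2320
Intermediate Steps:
X(L) = 2*L
D = 1 (D = 2*(-1) - 1*(-3) = -2 + 3 = 1)
l(R, O) = 3 (l(R, O) = 2 + 1 = 3)
N(f, j) = 4*f (N(f, j) = (3 + 1)*f = 4*f)
N(-29, -1)*(-5 - 1*15) = (4*(-29))*(-5 - 1*15) = -116*(-5 - 15) = -116*(-20) = 2320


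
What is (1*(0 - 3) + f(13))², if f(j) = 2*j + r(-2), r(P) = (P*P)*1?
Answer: 729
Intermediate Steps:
r(P) = P² (r(P) = P²*1 = P²)
f(j) = 4 + 2*j (f(j) = 2*j + (-2)² = 2*j + 4 = 4 + 2*j)
(1*(0 - 3) + f(13))² = (1*(0 - 3) + (4 + 2*13))² = (1*(-3) + (4 + 26))² = (-3 + 30)² = 27² = 729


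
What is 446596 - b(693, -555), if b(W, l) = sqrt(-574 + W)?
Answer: 446596 - sqrt(119) ≈ 4.4659e+5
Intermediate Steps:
446596 - b(693, -555) = 446596 - sqrt(-574 + 693) = 446596 - sqrt(119)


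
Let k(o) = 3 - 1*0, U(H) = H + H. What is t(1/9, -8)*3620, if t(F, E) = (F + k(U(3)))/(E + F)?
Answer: -101360/71 ≈ -1427.6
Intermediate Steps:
U(H) = 2*H
k(o) = 3 (k(o) = 3 + 0 = 3)
t(F, E) = (3 + F)/(E + F) (t(F, E) = (F + 3)/(E + F) = (3 + F)/(E + F))
t(1/9, -8)*3620 = ((3 + 1/9)/(-8 + 1/9))*3620 = ((3 + ⅑)/(-8 + ⅑))*3620 = ((28/9)/(-71/9))*3620 = -9/71*28/9*3620 = -28/71*3620 = -101360/71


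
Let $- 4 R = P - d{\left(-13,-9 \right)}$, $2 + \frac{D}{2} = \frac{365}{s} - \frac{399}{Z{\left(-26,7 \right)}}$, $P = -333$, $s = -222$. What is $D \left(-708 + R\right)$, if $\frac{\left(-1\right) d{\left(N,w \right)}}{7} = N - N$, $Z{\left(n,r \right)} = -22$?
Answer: $- \frac{14739935}{814} \approx -18108.0$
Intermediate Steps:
$D = \frac{35390}{1221}$ ($D = -4 + 2 \left(\frac{365}{-222} - \frac{399}{-22}\right) = -4 + 2 \left(365 \left(- \frac{1}{222}\right) - - \frac{399}{22}\right) = -4 + 2 \left(- \frac{365}{222} + \frac{399}{22}\right) = -4 + 2 \cdot \frac{20137}{1221} = -4 + \frac{40274}{1221} = \frac{35390}{1221} \approx 28.984$)
$d{\left(N,w \right)} = 0$ ($d{\left(N,w \right)} = - 7 \left(N - N\right) = \left(-7\right) 0 = 0$)
$R = \frac{333}{4}$ ($R = - \frac{-333 - 0}{4} = - \frac{-333 + 0}{4} = \left(- \frac{1}{4}\right) \left(-333\right) = \frac{333}{4} \approx 83.25$)
$D \left(-708 + R\right) = \frac{35390 \left(-708 + \frac{333}{4}\right)}{1221} = \frac{35390}{1221} \left(- \frac{2499}{4}\right) = - \frac{14739935}{814}$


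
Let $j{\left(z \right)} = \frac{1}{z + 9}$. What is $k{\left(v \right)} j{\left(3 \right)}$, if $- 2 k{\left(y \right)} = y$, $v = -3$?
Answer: $\frac{1}{8} \approx 0.125$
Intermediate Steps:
$k{\left(y \right)} = - \frac{y}{2}$
$j{\left(z \right)} = \frac{1}{9 + z}$
$k{\left(v \right)} j{\left(3 \right)} = \frac{\left(- \frac{1}{2}\right) \left(-3\right)}{9 + 3} = \frac{3}{2 \cdot 12} = \frac{3}{2} \cdot \frac{1}{12} = \frac{1}{8}$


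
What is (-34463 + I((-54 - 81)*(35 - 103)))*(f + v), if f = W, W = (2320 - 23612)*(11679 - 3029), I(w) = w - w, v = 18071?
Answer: 6346627814527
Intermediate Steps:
I(w) = 0
W = -184175800 (W = -21292*8650 = -184175800)
f = -184175800
(-34463 + I((-54 - 81)*(35 - 103)))*(f + v) = (-34463 + 0)*(-184175800 + 18071) = -34463*(-184157729) = 6346627814527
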